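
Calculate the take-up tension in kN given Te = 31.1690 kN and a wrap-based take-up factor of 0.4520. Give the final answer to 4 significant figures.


T_tu = 31.1690 * 0.4520
T_tu = 14.09 kN


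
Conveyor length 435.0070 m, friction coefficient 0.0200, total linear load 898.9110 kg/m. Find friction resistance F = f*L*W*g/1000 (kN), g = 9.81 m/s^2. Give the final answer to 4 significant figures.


F = 0.0200 * 435.0070 * 898.9110 * 9.81 / 1000
F = 76.72 kN


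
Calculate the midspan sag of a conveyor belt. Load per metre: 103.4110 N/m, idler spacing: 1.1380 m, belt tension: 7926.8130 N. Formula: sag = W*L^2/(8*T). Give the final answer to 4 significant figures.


sag = 103.4110 * 1.1380^2 / (8 * 7926.8130)
sag = 0.002112 m


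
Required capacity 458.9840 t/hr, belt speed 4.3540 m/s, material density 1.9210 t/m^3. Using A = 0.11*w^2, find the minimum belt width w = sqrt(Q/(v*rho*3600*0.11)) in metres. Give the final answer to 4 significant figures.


A_req = 458.9840 / (4.3540 * 1.9210 * 3600) = 0.0152433 m^2
w = sqrt(0.0152433 / 0.11)
w = 0.3723 m


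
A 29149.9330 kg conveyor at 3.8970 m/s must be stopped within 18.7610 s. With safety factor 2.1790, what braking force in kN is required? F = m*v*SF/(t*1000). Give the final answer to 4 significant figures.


F = 29149.9330 * 3.8970 / 18.7610 * 2.1790 / 1000
F = 13.19 kN


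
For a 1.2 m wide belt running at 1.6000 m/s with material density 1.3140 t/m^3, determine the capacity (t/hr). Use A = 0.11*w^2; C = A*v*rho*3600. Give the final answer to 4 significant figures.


A = 0.11 * 1.2^2 = 0.1584 m^2
C = 0.1584 * 1.6000 * 1.3140 * 3600
C = 1199 t/hr


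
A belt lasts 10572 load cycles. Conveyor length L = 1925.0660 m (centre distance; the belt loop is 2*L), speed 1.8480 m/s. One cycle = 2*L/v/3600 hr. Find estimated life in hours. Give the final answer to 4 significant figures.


cycle_time = 2 * 1925.0660 / 1.8480 / 3600 = 0.578724 hr
life = 10572 * 0.578724 = 6118 hours


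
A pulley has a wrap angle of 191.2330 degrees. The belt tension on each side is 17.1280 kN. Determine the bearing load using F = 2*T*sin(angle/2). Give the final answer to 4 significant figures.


F = 2 * 17.1280 * sin(191.2330/2 deg)
F = 34.09 kN


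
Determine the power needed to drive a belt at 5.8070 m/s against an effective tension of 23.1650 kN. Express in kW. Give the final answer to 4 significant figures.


P = Te * v = 23.1650 * 5.8070
P = 134.5 kW


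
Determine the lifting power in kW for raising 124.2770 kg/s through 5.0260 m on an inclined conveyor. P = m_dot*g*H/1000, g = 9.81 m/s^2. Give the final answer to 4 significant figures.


P = 124.2770 * 9.81 * 5.0260 / 1000
P = 6.127 kW


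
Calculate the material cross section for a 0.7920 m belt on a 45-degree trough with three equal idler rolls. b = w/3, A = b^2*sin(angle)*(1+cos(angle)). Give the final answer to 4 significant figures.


b = 0.7920/3 = 0.264 m
A = 0.264^2 * sin(45 deg) * (1 + cos(45 deg))
A = 0.08413 m^2


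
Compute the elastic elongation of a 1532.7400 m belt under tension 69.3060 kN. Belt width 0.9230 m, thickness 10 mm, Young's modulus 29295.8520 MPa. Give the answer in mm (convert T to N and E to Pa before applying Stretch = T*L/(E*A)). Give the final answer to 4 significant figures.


A = 0.9230 * 0.01 = 0.00923 m^2
Stretch = 69.3060*1000 * 1532.7400 / (29295.8520e6 * 0.00923) * 1000
Stretch = 392.9 mm


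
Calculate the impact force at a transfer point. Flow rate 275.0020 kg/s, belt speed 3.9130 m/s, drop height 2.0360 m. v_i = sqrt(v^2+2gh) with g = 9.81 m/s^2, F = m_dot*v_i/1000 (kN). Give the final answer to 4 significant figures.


v_i = sqrt(3.9130^2 + 2*9.81*2.0360) = 7.43357 m/s
F = 275.0020 * 7.43357 / 1000
F = 2.044 kN


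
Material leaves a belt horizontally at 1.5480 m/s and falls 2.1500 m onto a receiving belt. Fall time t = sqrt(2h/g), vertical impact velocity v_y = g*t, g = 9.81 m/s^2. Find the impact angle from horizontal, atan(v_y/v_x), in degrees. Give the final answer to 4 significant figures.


t = sqrt(2*2.1500/9.81) = 0.662064 s
v_y = 9.81 * 0.662064 = 6.49485 m/s
angle = atan(6.49485 / 1.5480) = 76.59 deg


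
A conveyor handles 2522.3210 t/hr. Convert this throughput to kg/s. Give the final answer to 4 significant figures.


m_dot = 2522.3210 * 1000 / 3600
m_dot = 700.6 kg/s


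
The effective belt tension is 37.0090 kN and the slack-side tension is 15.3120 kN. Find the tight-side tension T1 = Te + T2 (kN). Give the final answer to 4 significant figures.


T1 = Te + T2 = 37.0090 + 15.3120
T1 = 52.32 kN


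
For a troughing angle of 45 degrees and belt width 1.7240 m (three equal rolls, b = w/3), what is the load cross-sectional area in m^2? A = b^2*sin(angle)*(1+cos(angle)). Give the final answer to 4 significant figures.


b = 1.7240/3 = 0.574667 m
A = 0.574667^2 * sin(45 deg) * (1 + cos(45 deg))
A = 0.3986 m^2


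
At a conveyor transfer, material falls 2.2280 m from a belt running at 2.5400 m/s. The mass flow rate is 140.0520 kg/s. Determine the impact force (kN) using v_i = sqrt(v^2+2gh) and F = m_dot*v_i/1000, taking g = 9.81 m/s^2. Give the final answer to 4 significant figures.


v_i = sqrt(2.5400^2 + 2*9.81*2.2280) = 7.08272 m/s
F = 140.0520 * 7.08272 / 1000
F = 0.9919 kN


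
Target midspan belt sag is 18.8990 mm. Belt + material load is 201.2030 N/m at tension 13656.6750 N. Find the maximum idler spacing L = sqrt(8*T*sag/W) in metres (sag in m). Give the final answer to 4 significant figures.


sag = 18.8990/1000 = 0.018899 m
L = sqrt(8 * 13656.6750 * 0.018899 / 201.2030)
L = 3.203 m


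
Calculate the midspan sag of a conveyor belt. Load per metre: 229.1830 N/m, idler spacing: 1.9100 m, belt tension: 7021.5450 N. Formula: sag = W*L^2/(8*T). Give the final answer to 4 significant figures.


sag = 229.1830 * 1.9100^2 / (8 * 7021.5450)
sag = 0.01488 m


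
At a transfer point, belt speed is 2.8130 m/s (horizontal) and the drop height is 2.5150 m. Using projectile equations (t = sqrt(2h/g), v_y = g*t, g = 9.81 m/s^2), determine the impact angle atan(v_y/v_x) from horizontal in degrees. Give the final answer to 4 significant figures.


t = sqrt(2*2.5150/9.81) = 0.71606 s
v_y = 9.81 * 0.71606 = 7.02455 m/s
angle = atan(7.02455 / 2.8130) = 68.18 deg


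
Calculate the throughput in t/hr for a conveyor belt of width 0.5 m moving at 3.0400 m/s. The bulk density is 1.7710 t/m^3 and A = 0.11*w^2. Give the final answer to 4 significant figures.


A = 0.11 * 0.5^2 = 0.0275 m^2
C = 0.0275 * 3.0400 * 1.7710 * 3600
C = 533.0 t/hr


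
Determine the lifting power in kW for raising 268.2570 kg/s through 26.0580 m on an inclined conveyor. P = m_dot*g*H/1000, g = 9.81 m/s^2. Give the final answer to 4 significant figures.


P = 268.2570 * 9.81 * 26.0580 / 1000
P = 68.57 kW


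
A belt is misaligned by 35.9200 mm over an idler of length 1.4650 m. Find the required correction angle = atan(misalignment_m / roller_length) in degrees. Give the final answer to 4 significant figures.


misalign_m = 35.9200 / 1000 = 0.035920 m
angle = atan(0.035920 / 1.4650)
angle = 1.405 deg


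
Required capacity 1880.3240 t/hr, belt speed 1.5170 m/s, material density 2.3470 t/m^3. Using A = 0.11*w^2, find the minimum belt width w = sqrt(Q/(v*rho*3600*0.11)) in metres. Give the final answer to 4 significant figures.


A_req = 1880.3240 / (1.5170 * 2.3470 * 3600) = 0.1467 m^2
w = sqrt(0.1467 / 0.11)
w = 1.155 m


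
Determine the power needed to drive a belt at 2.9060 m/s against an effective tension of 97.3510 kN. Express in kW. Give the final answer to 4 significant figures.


P = Te * v = 97.3510 * 2.9060
P = 282.9 kW


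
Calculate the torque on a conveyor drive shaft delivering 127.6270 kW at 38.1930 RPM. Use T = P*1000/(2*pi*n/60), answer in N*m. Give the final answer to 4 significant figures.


omega = 2*pi*38.1930/60 = 3.99956 rad/s
T = 127.6270*1000 / 3.99956
T = 31910 N*m


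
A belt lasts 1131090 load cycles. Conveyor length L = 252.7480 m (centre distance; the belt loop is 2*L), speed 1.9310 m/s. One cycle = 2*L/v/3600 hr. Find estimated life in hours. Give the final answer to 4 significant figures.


cycle_time = 2 * 252.7480 / 1.9310 / 3600 = 0.0727165 hr
life = 1131090 * 0.0727165 = 82250 hours


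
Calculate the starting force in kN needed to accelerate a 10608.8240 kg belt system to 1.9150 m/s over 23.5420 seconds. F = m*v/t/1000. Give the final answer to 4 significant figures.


F = 10608.8240 * 1.9150 / 23.5420 / 1000
F = 0.8630 kN


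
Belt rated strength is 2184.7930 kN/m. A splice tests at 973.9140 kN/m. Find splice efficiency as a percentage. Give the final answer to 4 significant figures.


Eff = 973.9140 / 2184.7930 * 100
Eff = 44.58 %


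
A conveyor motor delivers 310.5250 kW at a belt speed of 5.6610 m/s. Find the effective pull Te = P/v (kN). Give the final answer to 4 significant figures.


Te = P / v = 310.5250 / 5.6610
Te = 54.85 kN


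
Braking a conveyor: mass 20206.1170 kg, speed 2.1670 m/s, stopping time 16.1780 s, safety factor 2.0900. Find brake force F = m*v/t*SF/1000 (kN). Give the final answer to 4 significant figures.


F = 20206.1170 * 2.1670 / 16.1780 * 2.0900 / 1000
F = 5.657 kN


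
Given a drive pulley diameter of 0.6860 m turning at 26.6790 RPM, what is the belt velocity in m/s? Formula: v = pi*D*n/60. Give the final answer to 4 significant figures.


v = pi * 0.6860 * 26.6790 / 60
v = 0.9583 m/s


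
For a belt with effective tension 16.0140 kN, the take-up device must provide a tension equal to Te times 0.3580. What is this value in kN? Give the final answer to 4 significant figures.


T_tu = 16.0140 * 0.3580
T_tu = 5.733 kN


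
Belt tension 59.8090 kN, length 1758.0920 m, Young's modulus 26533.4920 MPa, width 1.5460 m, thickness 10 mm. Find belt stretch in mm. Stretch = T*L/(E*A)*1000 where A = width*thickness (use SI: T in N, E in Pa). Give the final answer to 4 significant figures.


A = 1.5460 * 0.01 = 0.01546 m^2
Stretch = 59.8090*1000 * 1758.0920 / (26533.4920e6 * 0.01546) * 1000
Stretch = 256.3 mm


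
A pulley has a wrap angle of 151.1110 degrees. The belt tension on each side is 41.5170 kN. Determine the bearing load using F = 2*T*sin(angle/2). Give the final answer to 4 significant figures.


F = 2 * 41.5170 * sin(151.1110/2 deg)
F = 80.41 kN


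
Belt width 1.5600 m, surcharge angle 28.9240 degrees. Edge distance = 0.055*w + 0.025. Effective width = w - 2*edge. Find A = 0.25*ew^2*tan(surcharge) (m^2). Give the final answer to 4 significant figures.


edge = 0.055*1.5600 + 0.025 = 0.1108 m
ew = 1.5600 - 2*0.1108 = 1.3384 m
A = 0.25 * 1.3384^2 * tan(28.9240 deg)
A = 0.2475 m^2


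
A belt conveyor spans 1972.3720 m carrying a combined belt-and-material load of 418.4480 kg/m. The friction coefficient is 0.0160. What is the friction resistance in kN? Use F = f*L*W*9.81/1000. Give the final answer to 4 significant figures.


F = 0.0160 * 1972.3720 * 418.4480 * 9.81 / 1000
F = 129.5 kN


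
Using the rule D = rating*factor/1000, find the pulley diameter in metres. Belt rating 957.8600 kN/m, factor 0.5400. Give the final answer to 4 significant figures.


D = 957.8600 * 0.5400 / 1000
D = 0.5172 m


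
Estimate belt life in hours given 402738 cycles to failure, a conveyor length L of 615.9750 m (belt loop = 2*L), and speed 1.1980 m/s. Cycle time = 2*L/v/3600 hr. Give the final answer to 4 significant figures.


cycle_time = 2 * 615.9750 / 1.1980 / 3600 = 0.28565 hr
life = 402738 * 0.28565 = 115000 hours


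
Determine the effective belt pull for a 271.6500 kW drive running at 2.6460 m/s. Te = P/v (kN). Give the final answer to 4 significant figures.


Te = P / v = 271.6500 / 2.6460
Te = 102.7 kN


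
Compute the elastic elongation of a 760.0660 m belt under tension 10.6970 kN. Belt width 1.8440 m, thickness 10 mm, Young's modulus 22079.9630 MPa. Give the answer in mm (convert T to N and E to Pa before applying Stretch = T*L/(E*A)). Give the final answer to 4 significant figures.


A = 1.8440 * 0.01 = 0.01844 m^2
Stretch = 10.6970*1000 * 760.0660 / (22079.9630e6 * 0.01844) * 1000
Stretch = 19.97 mm


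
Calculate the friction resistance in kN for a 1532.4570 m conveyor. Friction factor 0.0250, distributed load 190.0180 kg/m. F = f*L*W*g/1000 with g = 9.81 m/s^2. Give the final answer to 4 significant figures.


F = 0.0250 * 1532.4570 * 190.0180 * 9.81 / 1000
F = 71.42 kN


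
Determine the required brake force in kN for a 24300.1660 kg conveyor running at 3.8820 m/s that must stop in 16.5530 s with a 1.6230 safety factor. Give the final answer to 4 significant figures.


F = 24300.1660 * 3.8820 / 16.5530 * 1.6230 / 1000
F = 9.249 kN


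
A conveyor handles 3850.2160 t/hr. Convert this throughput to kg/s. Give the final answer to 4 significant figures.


m_dot = 3850.2160 * 1000 / 3600
m_dot = 1070 kg/s


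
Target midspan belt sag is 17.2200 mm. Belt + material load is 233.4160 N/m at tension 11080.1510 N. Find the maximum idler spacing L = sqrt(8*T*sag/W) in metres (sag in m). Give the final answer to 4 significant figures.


sag = 17.2200/1000 = 0.017220 m
L = sqrt(8 * 11080.1510 * 0.017220 / 233.4160)
L = 2.557 m


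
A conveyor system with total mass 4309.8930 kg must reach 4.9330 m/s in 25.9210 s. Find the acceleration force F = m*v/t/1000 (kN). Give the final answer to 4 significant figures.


F = 4309.8930 * 4.9330 / 25.9210 / 1000
F = 0.8202 kN


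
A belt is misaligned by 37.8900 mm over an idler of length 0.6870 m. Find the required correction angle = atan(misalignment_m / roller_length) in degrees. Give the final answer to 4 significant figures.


misalign_m = 37.8900 / 1000 = 0.037890 m
angle = atan(0.037890 / 0.6870)
angle = 3.157 deg


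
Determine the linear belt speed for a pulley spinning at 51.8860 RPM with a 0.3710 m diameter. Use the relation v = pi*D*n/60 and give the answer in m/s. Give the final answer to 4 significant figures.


v = pi * 0.3710 * 51.8860 / 60
v = 1.008 m/s


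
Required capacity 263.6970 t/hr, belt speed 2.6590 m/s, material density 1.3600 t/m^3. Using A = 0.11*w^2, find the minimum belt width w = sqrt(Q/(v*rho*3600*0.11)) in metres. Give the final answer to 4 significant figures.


A_req = 263.6970 / (2.6590 * 1.3600 * 3600) = 0.0202556 m^2
w = sqrt(0.0202556 / 0.11)
w = 0.4291 m


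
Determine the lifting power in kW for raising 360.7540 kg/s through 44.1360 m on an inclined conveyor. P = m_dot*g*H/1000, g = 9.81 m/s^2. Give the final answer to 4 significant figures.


P = 360.7540 * 9.81 * 44.1360 / 1000
P = 156.2 kW


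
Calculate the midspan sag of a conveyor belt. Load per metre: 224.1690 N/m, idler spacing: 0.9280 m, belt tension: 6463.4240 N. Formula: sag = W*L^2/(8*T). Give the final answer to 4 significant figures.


sag = 224.1690 * 0.9280^2 / (8 * 6463.4240)
sag = 0.003734 m


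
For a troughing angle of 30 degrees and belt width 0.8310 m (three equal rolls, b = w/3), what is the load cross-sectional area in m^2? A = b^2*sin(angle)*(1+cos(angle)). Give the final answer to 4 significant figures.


b = 0.8310/3 = 0.277 m
A = 0.277^2 * sin(30 deg) * (1 + cos(30 deg))
A = 0.07159 m^2


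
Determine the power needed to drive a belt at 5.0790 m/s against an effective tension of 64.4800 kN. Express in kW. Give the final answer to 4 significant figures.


P = Te * v = 64.4800 * 5.0790
P = 327.5 kW


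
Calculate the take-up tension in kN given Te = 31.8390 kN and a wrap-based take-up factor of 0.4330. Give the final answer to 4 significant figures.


T_tu = 31.8390 * 0.4330
T_tu = 13.79 kN


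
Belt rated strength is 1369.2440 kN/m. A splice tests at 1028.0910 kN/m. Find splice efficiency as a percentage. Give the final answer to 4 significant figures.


Eff = 1028.0910 / 1369.2440 * 100
Eff = 75.08 %


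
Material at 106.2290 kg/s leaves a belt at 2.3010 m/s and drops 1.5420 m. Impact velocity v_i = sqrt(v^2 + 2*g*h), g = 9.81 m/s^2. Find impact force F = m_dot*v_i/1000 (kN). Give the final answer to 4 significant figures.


v_i = sqrt(2.3010^2 + 2*9.81*1.5420) = 5.96227 m/s
F = 106.2290 * 5.96227 / 1000
F = 0.6334 kN


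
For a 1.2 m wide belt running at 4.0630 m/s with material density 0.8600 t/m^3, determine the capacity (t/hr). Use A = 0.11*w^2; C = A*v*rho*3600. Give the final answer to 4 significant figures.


A = 0.11 * 1.2^2 = 0.1584 m^2
C = 0.1584 * 4.0630 * 0.8600 * 3600
C = 1993 t/hr


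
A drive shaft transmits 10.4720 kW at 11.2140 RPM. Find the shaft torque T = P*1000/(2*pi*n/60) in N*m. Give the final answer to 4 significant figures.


omega = 2*pi*11.2140/60 = 1.17433 rad/s
T = 10.4720*1000 / 1.17433
T = 8917 N*m


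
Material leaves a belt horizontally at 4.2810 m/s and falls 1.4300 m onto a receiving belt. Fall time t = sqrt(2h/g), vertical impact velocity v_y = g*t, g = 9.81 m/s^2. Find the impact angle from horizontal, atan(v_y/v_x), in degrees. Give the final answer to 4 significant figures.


t = sqrt(2*1.4300/9.81) = 0.539944 s
v_y = 9.81 * 0.539944 = 5.29685 m/s
angle = atan(5.29685 / 4.2810) = 51.05 deg


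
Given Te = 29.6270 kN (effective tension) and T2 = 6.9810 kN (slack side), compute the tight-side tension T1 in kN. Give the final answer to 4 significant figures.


T1 = Te + T2 = 29.6270 + 6.9810
T1 = 36.61 kN


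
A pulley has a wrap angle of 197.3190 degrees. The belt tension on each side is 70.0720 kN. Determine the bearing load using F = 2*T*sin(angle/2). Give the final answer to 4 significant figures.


F = 2 * 70.0720 * sin(197.3190/2 deg)
F = 138.5 kN


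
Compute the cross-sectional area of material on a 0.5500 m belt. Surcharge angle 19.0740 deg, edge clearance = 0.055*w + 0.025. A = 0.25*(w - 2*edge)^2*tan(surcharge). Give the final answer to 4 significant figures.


edge = 0.055*0.5500 + 0.025 = 0.05525 m
ew = 0.5500 - 2*0.05525 = 0.4395 m
A = 0.25 * 0.4395^2 * tan(19.0740 deg)
A = 0.01670 m^2


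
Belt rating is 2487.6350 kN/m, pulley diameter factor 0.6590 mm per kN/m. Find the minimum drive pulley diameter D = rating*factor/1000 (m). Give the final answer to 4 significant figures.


D = 2487.6350 * 0.6590 / 1000
D = 1.639 m


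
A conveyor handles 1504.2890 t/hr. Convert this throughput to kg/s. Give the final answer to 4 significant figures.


m_dot = 1504.2890 * 1000 / 3600
m_dot = 417.9 kg/s


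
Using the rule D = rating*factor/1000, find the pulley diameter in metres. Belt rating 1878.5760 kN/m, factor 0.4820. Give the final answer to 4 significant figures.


D = 1878.5760 * 0.4820 / 1000
D = 0.9055 m


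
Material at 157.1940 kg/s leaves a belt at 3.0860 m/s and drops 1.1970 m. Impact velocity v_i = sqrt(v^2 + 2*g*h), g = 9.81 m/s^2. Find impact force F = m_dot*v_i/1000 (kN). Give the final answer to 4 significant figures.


v_i = sqrt(3.0860^2 + 2*9.81*1.1970) = 5.74531 m/s
F = 157.1940 * 5.74531 / 1000
F = 0.9031 kN


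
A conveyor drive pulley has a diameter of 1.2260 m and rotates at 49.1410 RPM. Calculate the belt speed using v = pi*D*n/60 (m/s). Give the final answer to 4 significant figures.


v = pi * 1.2260 * 49.1410 / 60
v = 3.155 m/s


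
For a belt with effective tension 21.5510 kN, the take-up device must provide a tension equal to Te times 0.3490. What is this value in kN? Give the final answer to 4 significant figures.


T_tu = 21.5510 * 0.3490
T_tu = 7.521 kN


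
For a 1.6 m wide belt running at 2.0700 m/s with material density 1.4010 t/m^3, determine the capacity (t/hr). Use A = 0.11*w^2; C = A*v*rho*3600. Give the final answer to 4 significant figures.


A = 0.11 * 1.6^2 = 0.2816 m^2
C = 0.2816 * 2.0700 * 1.4010 * 3600
C = 2940 t/hr


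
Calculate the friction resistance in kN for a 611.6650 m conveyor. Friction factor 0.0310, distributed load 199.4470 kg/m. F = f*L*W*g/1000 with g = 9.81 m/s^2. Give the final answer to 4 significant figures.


F = 0.0310 * 611.6650 * 199.4470 * 9.81 / 1000
F = 37.10 kN


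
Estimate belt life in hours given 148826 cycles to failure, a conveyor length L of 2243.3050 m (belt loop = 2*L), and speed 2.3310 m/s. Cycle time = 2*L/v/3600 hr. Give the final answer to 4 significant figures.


cycle_time = 2 * 2243.3050 / 2.3310 / 3600 = 0.534655 hr
life = 148826 * 0.534655 = 79570 hours


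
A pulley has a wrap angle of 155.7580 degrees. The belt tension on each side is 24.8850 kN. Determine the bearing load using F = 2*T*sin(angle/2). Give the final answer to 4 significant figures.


F = 2 * 24.8850 * sin(155.7580/2 deg)
F = 48.66 kN


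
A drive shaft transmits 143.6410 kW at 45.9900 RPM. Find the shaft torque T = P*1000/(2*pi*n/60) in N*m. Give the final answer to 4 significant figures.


omega = 2*pi*45.9900/60 = 4.81606 rad/s
T = 143.6410*1000 / 4.81606
T = 29830 N*m


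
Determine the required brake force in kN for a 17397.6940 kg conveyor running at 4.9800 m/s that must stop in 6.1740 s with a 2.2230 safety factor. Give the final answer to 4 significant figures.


F = 17397.6940 * 4.9800 / 6.1740 * 2.2230 / 1000
F = 31.20 kN


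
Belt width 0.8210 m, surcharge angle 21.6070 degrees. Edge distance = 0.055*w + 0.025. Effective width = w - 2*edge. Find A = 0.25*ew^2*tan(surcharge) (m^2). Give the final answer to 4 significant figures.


edge = 0.055*0.8210 + 0.025 = 0.070155 m
ew = 0.8210 - 2*0.070155 = 0.68069 m
A = 0.25 * 0.68069^2 * tan(21.6070 deg)
A = 0.04588 m^2


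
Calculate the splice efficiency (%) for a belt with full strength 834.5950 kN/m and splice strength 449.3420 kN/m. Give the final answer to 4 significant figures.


Eff = 449.3420 / 834.5950 * 100
Eff = 53.84 %


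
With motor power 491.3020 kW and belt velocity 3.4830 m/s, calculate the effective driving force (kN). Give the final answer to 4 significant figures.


Te = P / v = 491.3020 / 3.4830
Te = 141.1 kN


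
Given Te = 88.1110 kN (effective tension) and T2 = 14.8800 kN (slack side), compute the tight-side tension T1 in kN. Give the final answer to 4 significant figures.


T1 = Te + T2 = 88.1110 + 14.8800
T1 = 103.0 kN


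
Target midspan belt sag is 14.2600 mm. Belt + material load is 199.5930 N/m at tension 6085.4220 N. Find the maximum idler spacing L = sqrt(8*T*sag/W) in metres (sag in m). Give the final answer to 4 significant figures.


sag = 14.2600/1000 = 0.014260 m
L = sqrt(8 * 6085.4220 * 0.014260 / 199.5930)
L = 1.865 m


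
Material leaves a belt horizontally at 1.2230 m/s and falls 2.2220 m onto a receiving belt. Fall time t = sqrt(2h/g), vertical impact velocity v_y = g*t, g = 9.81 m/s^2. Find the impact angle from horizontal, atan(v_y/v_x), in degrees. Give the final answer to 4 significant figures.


t = sqrt(2*2.2220/9.81) = 0.673058 s
v_y = 9.81 * 0.673058 = 6.6027 m/s
angle = atan(6.6027 / 1.2230) = 79.51 deg


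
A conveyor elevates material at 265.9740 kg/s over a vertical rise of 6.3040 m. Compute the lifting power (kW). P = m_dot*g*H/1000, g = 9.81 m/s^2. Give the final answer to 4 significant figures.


P = 265.9740 * 9.81 * 6.3040 / 1000
P = 16.45 kW


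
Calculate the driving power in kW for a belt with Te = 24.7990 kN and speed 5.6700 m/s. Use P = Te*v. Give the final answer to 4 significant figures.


P = Te * v = 24.7990 * 5.6700
P = 140.6 kW


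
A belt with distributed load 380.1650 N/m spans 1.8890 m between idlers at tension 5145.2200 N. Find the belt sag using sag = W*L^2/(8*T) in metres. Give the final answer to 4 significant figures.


sag = 380.1650 * 1.8890^2 / (8 * 5145.2200)
sag = 0.03296 m


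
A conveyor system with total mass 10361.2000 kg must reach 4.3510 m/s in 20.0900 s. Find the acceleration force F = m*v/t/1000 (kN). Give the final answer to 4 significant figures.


F = 10361.2000 * 4.3510 / 20.0900 / 1000
F = 2.244 kN


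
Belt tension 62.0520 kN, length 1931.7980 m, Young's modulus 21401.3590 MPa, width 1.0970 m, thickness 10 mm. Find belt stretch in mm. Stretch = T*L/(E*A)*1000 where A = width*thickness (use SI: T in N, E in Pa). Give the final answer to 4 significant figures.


A = 1.0970 * 0.01 = 0.01097 m^2
Stretch = 62.0520*1000 * 1931.7980 / (21401.3590e6 * 0.01097) * 1000
Stretch = 510.6 mm


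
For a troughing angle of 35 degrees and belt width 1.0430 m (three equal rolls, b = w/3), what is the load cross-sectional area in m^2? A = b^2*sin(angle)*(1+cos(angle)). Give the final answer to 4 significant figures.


b = 1.0430/3 = 0.347667 m
A = 0.347667^2 * sin(35 deg) * (1 + cos(35 deg))
A = 0.1261 m^2


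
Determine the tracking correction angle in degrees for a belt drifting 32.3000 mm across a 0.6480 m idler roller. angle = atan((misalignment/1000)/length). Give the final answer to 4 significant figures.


misalign_m = 32.3000 / 1000 = 0.032300 m
angle = atan(0.032300 / 0.6480)
angle = 2.854 deg


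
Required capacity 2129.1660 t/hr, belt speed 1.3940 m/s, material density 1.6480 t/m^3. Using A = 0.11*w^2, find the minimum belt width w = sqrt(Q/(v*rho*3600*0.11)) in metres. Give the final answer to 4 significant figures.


A_req = 2129.1660 / (1.3940 * 1.6480 * 3600) = 0.257447 m^2
w = sqrt(0.257447 / 0.11)
w = 1.530 m


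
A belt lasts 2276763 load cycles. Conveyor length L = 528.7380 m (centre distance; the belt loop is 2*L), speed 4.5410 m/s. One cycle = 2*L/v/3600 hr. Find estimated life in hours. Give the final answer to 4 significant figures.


cycle_time = 2 * 528.7380 / 4.5410 / 3600 = 0.0646869 hr
life = 2276763 * 0.0646869 = 147300 hours


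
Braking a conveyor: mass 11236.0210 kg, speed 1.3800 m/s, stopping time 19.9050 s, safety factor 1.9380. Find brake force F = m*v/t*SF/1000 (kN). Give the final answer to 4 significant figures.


F = 11236.0210 * 1.3800 / 19.9050 * 1.9380 / 1000
F = 1.510 kN


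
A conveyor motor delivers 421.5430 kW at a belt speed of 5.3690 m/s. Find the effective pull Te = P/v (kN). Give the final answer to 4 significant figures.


Te = P / v = 421.5430 / 5.3690
Te = 78.51 kN


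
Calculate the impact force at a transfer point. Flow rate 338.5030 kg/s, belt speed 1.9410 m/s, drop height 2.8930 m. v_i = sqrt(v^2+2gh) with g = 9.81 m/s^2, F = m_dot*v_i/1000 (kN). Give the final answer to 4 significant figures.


v_i = sqrt(1.9410^2 + 2*9.81*2.8930) = 7.77998 m/s
F = 338.5030 * 7.77998 / 1000
F = 2.634 kN


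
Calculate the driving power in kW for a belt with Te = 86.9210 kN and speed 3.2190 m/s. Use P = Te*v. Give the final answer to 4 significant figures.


P = Te * v = 86.9210 * 3.2190
P = 279.8 kW


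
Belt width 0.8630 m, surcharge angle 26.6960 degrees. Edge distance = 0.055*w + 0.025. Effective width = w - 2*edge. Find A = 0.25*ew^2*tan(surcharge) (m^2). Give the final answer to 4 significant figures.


edge = 0.055*0.8630 + 0.025 = 0.072465 m
ew = 0.8630 - 2*0.072465 = 0.71807 m
A = 0.25 * 0.71807^2 * tan(26.6960 deg)
A = 0.06482 m^2


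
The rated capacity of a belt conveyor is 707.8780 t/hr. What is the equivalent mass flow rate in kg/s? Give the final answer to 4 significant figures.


m_dot = 707.8780 * 1000 / 3600
m_dot = 196.6 kg/s


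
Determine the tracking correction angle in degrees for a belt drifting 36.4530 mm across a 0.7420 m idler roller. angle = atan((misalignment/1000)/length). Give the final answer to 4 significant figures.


misalign_m = 36.4530 / 1000 = 0.036453 m
angle = atan(0.036453 / 0.7420)
angle = 2.813 deg


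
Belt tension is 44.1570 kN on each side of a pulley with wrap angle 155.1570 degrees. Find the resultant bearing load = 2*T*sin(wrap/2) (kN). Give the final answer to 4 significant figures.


F = 2 * 44.1570 * sin(155.1570/2 deg)
F = 86.25 kN


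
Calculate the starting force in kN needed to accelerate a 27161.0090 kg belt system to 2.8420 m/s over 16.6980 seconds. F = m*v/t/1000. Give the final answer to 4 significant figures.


F = 27161.0090 * 2.8420 / 16.6980 / 1000
F = 4.623 kN


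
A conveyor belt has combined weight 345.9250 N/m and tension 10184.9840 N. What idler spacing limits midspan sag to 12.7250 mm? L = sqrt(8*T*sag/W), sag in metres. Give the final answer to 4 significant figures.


sag = 12.7250/1000 = 0.012725 m
L = sqrt(8 * 10184.9840 * 0.012725 / 345.9250)
L = 1.731 m


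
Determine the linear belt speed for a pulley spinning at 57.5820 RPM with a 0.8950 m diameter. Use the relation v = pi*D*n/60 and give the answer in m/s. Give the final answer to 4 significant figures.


v = pi * 0.8950 * 57.5820 / 60
v = 2.698 m/s


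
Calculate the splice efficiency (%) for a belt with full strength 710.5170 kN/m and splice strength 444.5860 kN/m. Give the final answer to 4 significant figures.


Eff = 444.5860 / 710.5170 * 100
Eff = 62.57 %


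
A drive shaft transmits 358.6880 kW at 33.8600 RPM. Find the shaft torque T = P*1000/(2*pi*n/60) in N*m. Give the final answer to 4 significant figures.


omega = 2*pi*33.8600/60 = 3.54581 rad/s
T = 358.6880*1000 / 3.54581
T = 101200 N*m


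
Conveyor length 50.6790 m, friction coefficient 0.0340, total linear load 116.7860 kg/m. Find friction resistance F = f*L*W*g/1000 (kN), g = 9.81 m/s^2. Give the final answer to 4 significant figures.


F = 0.0340 * 50.6790 * 116.7860 * 9.81 / 1000
F = 1.974 kN


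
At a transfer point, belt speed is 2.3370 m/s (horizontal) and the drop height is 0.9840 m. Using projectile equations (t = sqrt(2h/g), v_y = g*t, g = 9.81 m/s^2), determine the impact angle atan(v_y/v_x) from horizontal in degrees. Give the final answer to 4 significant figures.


t = sqrt(2*0.9840/9.81) = 0.447897 s
v_y = 9.81 * 0.447897 = 4.39387 m/s
angle = atan(4.39387 / 2.3370) = 61.99 deg


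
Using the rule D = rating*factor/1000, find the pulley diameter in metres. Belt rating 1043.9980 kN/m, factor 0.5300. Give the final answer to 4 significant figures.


D = 1043.9980 * 0.5300 / 1000
D = 0.5533 m


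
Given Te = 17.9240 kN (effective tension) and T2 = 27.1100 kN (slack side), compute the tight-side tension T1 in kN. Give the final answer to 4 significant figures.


T1 = Te + T2 = 17.9240 + 27.1100
T1 = 45.03 kN


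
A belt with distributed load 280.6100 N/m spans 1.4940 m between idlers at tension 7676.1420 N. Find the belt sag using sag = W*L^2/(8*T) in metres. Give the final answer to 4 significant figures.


sag = 280.6100 * 1.4940^2 / (8 * 7676.1420)
sag = 0.01020 m


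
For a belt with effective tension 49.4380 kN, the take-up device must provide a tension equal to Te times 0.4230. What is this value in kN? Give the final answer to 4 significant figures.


T_tu = 49.4380 * 0.4230
T_tu = 20.91 kN


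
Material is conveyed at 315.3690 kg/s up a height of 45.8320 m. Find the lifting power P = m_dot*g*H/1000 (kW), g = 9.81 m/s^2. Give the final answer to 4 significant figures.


P = 315.3690 * 9.81 * 45.8320 / 1000
P = 141.8 kW


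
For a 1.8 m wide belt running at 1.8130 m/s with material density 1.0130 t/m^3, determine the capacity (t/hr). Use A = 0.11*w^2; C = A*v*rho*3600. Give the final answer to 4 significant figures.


A = 0.11 * 1.8^2 = 0.3564 m^2
C = 0.3564 * 1.8130 * 1.0130 * 3600
C = 2356 t/hr


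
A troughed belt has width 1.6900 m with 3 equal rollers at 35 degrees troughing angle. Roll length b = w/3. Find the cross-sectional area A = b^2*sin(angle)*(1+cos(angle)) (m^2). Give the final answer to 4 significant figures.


b = 1.6900/3 = 0.563333 m
A = 0.563333^2 * sin(35 deg) * (1 + cos(35 deg))
A = 0.3311 m^2


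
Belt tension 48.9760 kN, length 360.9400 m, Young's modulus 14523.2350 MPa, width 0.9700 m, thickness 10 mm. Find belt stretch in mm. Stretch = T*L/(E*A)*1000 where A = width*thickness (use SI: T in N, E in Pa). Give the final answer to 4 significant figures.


A = 0.9700 * 0.01 = 0.00970 m^2
Stretch = 48.9760*1000 * 360.9400 / (14523.2350e6 * 0.00970) * 1000
Stretch = 125.5 mm


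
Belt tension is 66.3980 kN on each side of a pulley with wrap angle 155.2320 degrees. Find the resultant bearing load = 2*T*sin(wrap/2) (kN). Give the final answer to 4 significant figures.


F = 2 * 66.3980 * sin(155.2320/2 deg)
F = 129.7 kN


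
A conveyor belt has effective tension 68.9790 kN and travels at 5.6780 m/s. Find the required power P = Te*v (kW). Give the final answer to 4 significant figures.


P = Te * v = 68.9790 * 5.6780
P = 391.7 kW


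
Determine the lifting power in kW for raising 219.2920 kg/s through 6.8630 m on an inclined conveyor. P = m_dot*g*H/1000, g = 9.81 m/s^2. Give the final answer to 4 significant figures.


P = 219.2920 * 9.81 * 6.8630 / 1000
P = 14.76 kW


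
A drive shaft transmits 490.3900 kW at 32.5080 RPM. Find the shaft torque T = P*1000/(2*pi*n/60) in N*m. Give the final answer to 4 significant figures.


omega = 2*pi*32.5080/60 = 3.40423 rad/s
T = 490.3900*1000 / 3.40423
T = 144100 N*m


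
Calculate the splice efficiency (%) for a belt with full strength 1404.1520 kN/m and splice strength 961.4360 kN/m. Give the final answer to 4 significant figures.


Eff = 961.4360 / 1404.1520 * 100
Eff = 68.47 %


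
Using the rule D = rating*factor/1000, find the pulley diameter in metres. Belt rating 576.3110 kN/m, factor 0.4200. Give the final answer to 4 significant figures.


D = 576.3110 * 0.4200 / 1000
D = 0.2421 m


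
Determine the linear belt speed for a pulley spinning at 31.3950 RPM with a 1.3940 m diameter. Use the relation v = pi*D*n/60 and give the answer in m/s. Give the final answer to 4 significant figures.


v = pi * 1.3940 * 31.3950 / 60
v = 2.292 m/s


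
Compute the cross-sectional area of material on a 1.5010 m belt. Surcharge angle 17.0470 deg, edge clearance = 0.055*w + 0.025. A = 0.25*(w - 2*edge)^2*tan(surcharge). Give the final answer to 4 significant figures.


edge = 0.055*1.5010 + 0.025 = 0.107555 m
ew = 1.5010 - 2*0.107555 = 1.28589 m
A = 0.25 * 1.28589^2 * tan(17.0470 deg)
A = 0.1268 m^2


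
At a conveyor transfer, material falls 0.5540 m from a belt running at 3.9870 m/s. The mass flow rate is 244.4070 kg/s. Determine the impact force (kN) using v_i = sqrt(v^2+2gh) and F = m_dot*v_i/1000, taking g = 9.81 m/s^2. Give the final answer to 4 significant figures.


v_i = sqrt(3.9870^2 + 2*9.81*0.5540) = 5.17355 m/s
F = 244.4070 * 5.17355 / 1000
F = 1.264 kN


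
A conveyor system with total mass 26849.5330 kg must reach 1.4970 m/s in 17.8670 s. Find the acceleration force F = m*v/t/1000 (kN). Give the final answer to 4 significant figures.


F = 26849.5330 * 1.4970 / 17.8670 / 1000
F = 2.250 kN


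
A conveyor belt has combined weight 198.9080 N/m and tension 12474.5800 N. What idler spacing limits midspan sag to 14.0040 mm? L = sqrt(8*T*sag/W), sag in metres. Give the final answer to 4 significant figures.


sag = 14.0040/1000 = 0.014004 m
L = sqrt(8 * 12474.5800 * 0.014004 / 198.9080)
L = 2.651 m


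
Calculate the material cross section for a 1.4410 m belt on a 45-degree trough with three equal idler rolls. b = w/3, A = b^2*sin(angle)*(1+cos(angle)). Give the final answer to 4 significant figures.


b = 1.4410/3 = 0.480333 m
A = 0.480333^2 * sin(45 deg) * (1 + cos(45 deg))
A = 0.2785 m^2


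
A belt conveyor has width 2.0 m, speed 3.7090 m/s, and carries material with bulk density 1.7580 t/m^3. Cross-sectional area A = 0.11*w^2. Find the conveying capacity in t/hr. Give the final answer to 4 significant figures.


A = 0.11 * 2.0^2 = 0.44 m^2
C = 0.44 * 3.7090 * 1.7580 * 3600
C = 10330 t/hr


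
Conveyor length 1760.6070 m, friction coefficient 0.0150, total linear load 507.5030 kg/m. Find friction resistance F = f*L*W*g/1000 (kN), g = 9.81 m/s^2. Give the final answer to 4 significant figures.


F = 0.0150 * 1760.6070 * 507.5030 * 9.81 / 1000
F = 131.5 kN


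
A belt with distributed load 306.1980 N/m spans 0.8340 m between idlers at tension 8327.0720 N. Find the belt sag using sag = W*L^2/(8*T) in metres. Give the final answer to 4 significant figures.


sag = 306.1980 * 0.8340^2 / (8 * 8327.0720)
sag = 0.003197 m


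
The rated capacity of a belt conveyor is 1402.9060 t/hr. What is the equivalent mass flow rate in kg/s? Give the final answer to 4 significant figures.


m_dot = 1402.9060 * 1000 / 3600
m_dot = 389.7 kg/s


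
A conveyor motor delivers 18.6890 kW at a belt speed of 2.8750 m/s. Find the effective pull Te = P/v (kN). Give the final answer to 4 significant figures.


Te = P / v = 18.6890 / 2.8750
Te = 6.501 kN


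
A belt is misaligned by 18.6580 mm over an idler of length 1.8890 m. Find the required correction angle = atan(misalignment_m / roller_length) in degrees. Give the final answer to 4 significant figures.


misalign_m = 18.6580 / 1000 = 0.018658 m
angle = atan(0.018658 / 1.8890)
angle = 0.5659 deg


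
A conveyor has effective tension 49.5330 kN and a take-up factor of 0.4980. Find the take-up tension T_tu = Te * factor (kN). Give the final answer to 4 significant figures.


T_tu = 49.5330 * 0.4980
T_tu = 24.67 kN


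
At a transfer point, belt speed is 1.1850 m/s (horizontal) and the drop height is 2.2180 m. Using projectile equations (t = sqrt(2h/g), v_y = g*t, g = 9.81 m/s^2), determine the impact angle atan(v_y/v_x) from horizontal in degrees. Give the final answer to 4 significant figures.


t = sqrt(2*2.2180/9.81) = 0.672452 s
v_y = 9.81 * 0.672452 = 6.59675 m/s
angle = atan(6.59675 / 1.1850) = 79.82 deg


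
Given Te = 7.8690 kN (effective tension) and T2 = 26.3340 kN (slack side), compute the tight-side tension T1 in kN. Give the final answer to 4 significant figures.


T1 = Te + T2 = 7.8690 + 26.3340
T1 = 34.20 kN


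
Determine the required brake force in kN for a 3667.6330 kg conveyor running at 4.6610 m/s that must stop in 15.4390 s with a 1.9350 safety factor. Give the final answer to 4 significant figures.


F = 3667.6330 * 4.6610 / 15.4390 * 1.9350 / 1000
F = 2.143 kN


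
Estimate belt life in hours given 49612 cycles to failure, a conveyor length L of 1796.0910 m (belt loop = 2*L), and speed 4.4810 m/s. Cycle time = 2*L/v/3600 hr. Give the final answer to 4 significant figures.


cycle_time = 2 * 1796.0910 / 4.4810 / 3600 = 0.22268 hr
life = 49612 * 0.22268 = 11050 hours


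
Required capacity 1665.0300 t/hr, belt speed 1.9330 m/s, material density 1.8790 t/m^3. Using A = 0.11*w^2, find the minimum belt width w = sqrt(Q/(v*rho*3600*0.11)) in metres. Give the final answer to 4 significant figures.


A_req = 1665.0300 / (1.9330 * 1.8790 * 3600) = 0.127339 m^2
w = sqrt(0.127339 / 0.11)
w = 1.076 m


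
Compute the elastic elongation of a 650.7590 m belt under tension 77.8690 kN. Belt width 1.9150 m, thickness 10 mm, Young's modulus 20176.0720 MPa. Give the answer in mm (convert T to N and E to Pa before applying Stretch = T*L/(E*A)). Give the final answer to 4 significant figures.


A = 1.9150 * 0.01 = 0.01915 m^2
Stretch = 77.8690*1000 * 650.7590 / (20176.0720e6 * 0.01915) * 1000
Stretch = 131.2 mm


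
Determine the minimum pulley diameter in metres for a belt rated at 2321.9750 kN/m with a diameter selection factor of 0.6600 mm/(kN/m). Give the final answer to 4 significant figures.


D = 2321.9750 * 0.6600 / 1000
D = 1.533 m


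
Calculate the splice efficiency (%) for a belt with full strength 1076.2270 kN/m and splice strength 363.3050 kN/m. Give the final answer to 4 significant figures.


Eff = 363.3050 / 1076.2270 * 100
Eff = 33.76 %


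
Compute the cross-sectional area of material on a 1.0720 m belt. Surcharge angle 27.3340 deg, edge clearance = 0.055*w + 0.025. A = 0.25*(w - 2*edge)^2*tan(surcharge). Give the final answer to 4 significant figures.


edge = 0.055*1.0720 + 0.025 = 0.08396 m
ew = 1.0720 - 2*0.08396 = 0.90408 m
A = 0.25 * 0.90408^2 * tan(27.3340 deg)
A = 0.1056 m^2


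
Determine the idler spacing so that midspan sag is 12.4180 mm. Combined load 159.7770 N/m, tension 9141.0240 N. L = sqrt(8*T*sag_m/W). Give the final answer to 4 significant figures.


sag = 12.4180/1000 = 0.012418 m
L = sqrt(8 * 9141.0240 * 0.012418 / 159.7770)
L = 2.384 m
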